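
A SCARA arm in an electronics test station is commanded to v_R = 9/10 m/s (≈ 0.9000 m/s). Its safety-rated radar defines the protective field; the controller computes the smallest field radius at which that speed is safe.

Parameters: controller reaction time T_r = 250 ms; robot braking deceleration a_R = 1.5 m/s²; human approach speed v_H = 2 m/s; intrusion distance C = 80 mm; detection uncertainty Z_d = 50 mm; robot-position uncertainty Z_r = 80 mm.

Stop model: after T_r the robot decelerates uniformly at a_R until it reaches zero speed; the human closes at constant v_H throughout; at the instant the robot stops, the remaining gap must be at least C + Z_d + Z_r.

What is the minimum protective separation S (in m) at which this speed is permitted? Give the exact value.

S_min = 481/200 m = 2.4050 m

braking lasts T_s = (9/10)/(3/2) = 0.6000 s
reaction-phase robot travel = 0.9000·0.2500 = 0.2250 m
braking distance = 0.9000²/(2·1.5000) = 0.2700 m
person approaches 2.0000·(0.2500+0.6000) = 1.7000 m
margins: 0.0800+0.0500+0.0800 = 0.2100 m
S_min ≈ 0.2250+0.2700+1.7000+0.2100  ⇒  S_min = 481/200 m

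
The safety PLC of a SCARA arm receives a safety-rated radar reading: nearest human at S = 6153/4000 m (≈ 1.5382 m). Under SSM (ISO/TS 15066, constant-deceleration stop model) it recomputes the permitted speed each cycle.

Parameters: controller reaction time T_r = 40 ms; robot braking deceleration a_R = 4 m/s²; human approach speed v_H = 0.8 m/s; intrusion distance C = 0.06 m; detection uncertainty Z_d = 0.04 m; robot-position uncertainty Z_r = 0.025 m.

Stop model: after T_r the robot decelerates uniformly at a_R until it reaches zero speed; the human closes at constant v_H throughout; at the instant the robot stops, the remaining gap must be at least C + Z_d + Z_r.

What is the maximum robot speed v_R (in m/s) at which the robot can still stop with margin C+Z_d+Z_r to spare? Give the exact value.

v_R_max = 5/2 m/s = 2.5000 m/s

at the boundary: (1/8)·v² + (6/25)·v + (-221/160) = 0
  disc = (6/25)² − 4·(1/8)·(-221/160) = 29929/40000 ; √disc = 173/200
  v_R = (−(6/25) + 173/200) / (2·(1/8)) = 5/2 m/s
check:
T_s = v_R/a_R = (5/2)/4 = 0.6250 s
robot in T_r: 2.5000·0.0400 = 0.1000 m
robot covers 2.5000·0.6250 − ½·4.0000·0.6250² = 0.7812 m while stopping
human closes 0.8000·0.6650 = 0.5320 m
residual clearance needed = 0.0600+0.0400+0.0250 = 0.1250 m
sum ≈ 0.1000+0.7812+0.5320+0.1250 ≈ 1.5382 m = S ✓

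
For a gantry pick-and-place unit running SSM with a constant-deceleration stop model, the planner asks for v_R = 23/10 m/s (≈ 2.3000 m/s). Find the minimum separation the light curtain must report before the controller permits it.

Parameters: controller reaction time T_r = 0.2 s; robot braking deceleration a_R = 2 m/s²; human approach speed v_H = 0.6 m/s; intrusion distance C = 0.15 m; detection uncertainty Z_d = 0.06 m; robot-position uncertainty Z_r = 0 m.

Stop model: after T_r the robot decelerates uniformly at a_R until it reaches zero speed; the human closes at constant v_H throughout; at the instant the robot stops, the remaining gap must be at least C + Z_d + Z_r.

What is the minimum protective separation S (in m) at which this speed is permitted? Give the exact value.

T_s = v_R/a_R = (23/10)/2 = 1.1500 s
robot covers v_R·T_r = 2.3000·0.2000 = 0.4600 m before braking
robot covers 2.3000·1.1500 − ½·2.0000·1.1500² = 1.3225 m while stopping
person approaches 0.6000·(0.2000+1.1500) = 0.8100 m
C+Z_d+Z_r = 0.1500+0.0600+0.0000 = 0.2100 m
S_min ≈ 0.4600+1.3225+0.8100+0.2100  ⇒  S_min = 1121/400 m

S_min = 1121/400 m = 2.8025 m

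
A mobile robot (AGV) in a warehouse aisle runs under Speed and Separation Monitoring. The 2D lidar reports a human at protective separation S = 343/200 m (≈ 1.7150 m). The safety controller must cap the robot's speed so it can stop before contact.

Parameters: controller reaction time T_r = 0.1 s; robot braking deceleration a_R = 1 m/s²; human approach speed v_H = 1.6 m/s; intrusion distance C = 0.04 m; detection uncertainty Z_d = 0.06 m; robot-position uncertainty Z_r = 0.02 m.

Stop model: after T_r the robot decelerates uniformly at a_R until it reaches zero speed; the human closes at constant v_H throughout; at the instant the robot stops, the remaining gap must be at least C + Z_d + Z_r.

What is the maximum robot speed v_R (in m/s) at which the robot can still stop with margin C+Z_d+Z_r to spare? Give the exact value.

v_R_max = 7/10 m/s = 0.7000 m/s

collect terms ⇒ (1/2)·v_R² + (17/10)·v_R + (-287/200) = 0
  disc = (17/10)² − 4·(1/2)·(-287/200) = 144/25 ; √disc = 12/5
  v_R = (−(17/10) + 12/5) / (2·(1/2)) = 7/10 m/s
check:
stop time T_s = (7/10)/1 = 0.7000 s
robot covers v_R·T_r = 0.7000·0.1000 = 0.0700 m before braking
braking distance = 0.7000²/(2·1.0000) = 0.2450 m
human over T_r+T_s: 1.6000·(0.1000+0.7000) = 1.2800 m
C+Z_d+Z_r = 0.0400+0.0600+0.0200 = 0.1200 m
sum ≈ 0.0700+0.2450+1.2800+0.1200 ≈ 1.7150 m = S ✓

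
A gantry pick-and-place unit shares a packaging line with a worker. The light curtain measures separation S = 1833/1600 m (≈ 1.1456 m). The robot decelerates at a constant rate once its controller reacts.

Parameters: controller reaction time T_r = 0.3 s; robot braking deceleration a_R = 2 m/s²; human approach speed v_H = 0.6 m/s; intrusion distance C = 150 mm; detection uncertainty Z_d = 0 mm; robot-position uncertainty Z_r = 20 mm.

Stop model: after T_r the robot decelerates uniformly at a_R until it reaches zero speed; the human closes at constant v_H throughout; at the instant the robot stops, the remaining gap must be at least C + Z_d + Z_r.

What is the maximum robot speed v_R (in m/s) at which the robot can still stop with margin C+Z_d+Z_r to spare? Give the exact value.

quadratic (1/4)·v² + (3/5)·v + (-1273/1600) = 0
  disc = (3/5)² − 4·(1/4)·(-1273/1600) = 1849/1600 ; √disc = 43/40
  v_R = (−(3/5) + 43/40) / (2·(1/4)) = 19/20 m/s
check:
stop time T_s = (19/20)/2 = 0.4750 s
robot in T_r: 0.9500·0.3000 = 0.2850 m
robot covers 0.9500·0.4750 − ½·2.0000·0.4750² = 0.2256 m while stopping
person approaches 0.6000·(0.3000+0.4750) = 0.4650 m
residual clearance needed = 0.1500+0.0000+0.0200 = 0.1700 m
sum ≈ 0.2850+0.2256+0.4650+0.1700 ≈ 1.1456 m = S ✓

v_R_max = 19/20 m/s = 0.9500 m/s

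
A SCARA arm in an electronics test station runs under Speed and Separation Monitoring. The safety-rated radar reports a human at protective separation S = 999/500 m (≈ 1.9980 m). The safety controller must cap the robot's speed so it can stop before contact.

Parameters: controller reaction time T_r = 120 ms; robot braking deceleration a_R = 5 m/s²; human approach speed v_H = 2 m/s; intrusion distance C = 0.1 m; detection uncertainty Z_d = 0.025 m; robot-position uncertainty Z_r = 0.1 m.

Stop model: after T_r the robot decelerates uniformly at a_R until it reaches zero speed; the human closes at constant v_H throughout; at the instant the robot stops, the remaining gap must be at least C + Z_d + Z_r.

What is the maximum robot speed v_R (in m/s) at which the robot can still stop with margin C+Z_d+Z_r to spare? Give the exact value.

v_R_max = 21/10 m/s = 2.1000 m/s

collect terms ⇒ (1/10)·v_R² + (13/25)·v_R + (-1533/1000) = 0
  disc = (13/25)² − 4·(1/10)·(-1533/1000) = 2209/2500 ; √disc = 47/50
  v_R = (−(13/25) + 47/50) / (2·(1/10)) = 21/10 m/s
check:
braking lasts T_s = (21/10)/5 = 0.4200 s
reaction-phase robot travel = 2.1000·0.1200 = 0.2520 m
braking distance = 2.1000²/(2·5.0000) = 0.4410 m
person approaches 2.0000·(0.1200+0.4200) = 1.0800 m
residual clearance needed = 0.1000+0.0250+0.1000 = 0.2250 m
sum ≈ 0.2520+0.4410+1.0800+0.2250 ≈ 1.9980 m = S ✓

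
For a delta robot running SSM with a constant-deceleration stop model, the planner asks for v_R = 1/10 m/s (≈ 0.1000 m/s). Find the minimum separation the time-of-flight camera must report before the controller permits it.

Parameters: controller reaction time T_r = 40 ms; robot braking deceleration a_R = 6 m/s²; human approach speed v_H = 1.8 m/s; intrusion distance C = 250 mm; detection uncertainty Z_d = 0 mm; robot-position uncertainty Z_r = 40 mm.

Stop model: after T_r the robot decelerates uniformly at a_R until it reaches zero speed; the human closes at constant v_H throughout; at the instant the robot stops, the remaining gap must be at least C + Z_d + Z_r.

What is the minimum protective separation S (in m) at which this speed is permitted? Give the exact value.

S_min = 2381/6000 m = 0.3968 m

T_s = v_R/a_R = (1/10)/6 = 0.0167 s
robot covers v_R·T_r = 0.1000·0.0400 = 0.0040 m before braking
robot under decel: 0.1000²/(2·6.0000) = 0.0008 m
human closes 1.8000·0.0567 = 0.1020 m
C+Z_d+Z_r = 0.2500+0.0000+0.0400 = 0.2900 m
S_min ≈ 0.0040+0.0008+0.1020+0.2900  ⇒  S_min = 2381/6000 m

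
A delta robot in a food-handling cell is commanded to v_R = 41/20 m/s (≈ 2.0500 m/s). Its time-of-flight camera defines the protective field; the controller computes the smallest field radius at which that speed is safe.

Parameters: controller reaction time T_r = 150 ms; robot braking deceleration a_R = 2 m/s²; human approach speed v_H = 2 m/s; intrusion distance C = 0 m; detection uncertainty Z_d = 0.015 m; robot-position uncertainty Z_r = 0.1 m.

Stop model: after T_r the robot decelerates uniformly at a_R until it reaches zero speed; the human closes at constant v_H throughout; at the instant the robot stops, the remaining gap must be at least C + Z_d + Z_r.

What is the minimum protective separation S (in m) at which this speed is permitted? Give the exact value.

T_s = v_R/a_R = (41/20)/2 = 1.0250 s
robot covers v_R·T_r = 2.0500·0.1500 = 0.3075 m before braking
robot under decel: 2.0500²/(2·2.0000) = 1.0506 m
human closes 2.0000·1.1750 = 2.3500 m
C+Z_d+Z_r = 0.0000+0.0150+0.1000 = 0.1150 m
S_min ≈ 0.3075+1.0506+2.3500+0.1150  ⇒  S_min = 6117/1600 m

S_min = 6117/1600 m = 3.8231 m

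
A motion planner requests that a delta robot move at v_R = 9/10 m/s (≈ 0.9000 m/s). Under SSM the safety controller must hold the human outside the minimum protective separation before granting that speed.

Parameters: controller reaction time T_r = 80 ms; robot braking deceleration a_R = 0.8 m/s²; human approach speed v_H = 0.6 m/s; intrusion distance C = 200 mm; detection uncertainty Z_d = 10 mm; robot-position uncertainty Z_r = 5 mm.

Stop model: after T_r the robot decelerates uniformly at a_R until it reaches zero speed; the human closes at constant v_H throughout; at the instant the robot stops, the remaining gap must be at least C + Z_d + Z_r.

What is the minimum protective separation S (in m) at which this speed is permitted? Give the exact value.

T_s = v_R/a_R = (9/10)/(4/5) = 1.1250 s
robot in T_r: 0.9000·0.0800 = 0.0720 m
braking distance = 0.9000²/(2·0.8000) = 0.5062 m
human over T_r+T_s: 0.6000·(0.0800+1.1250) = 0.7230 m
margins: 0.2000+0.0100+0.0050 = 0.2150 m
S_min ≈ 0.0720+0.5062+0.7230+0.2150  ⇒  S_min = 1213/800 m

S_min = 1213/800 m = 1.5163 m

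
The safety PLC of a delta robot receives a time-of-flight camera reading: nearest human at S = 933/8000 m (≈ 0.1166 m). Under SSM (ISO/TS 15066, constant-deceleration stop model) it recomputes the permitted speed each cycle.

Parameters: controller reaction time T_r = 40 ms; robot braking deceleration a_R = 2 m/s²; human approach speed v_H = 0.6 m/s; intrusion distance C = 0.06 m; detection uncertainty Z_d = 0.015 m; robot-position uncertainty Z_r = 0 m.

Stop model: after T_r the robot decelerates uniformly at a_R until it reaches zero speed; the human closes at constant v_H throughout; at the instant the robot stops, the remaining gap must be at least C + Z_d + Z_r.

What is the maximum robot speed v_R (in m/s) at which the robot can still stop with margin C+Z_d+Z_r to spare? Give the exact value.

v_R_max = 1/20 m/s = 0.0500 m/s

at the boundary: (1/4)·v² + (17/50)·v + (-141/8000) = 0
  disc = (17/50)² − 4·(1/4)·(-141/8000) = 5329/40000 ; √disc = 73/200
  v_R = (−(17/50) + 73/200) / (2·(1/4)) = 1/20 m/s
check:
braking lasts T_s = (1/20)/2 = 0.0250 s
robot covers v_R·T_r = 0.0500·0.0400 = 0.0020 m before braking
robot covers 0.0500·0.0250 − ½·2.0000·0.0250² = 0.0006 m while stopping
person approaches 0.6000·(0.0400+0.0250) = 0.0390 m
residual clearance needed = 0.0600+0.0150+0.0000 = 0.0750 m
sum ≈ 0.0020+0.0006+0.0390+0.0750 ≈ 0.1166 m = S ✓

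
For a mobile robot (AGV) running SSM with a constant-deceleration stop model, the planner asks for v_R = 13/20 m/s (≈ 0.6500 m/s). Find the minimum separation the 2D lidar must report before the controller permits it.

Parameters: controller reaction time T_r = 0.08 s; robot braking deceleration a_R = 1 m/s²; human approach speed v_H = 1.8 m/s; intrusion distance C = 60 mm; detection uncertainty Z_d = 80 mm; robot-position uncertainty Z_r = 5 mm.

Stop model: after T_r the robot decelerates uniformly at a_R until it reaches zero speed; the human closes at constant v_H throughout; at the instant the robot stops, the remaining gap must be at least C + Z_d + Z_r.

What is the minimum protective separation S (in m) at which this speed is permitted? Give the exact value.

T_s = v_R/a_R = (13/20)/1 = 0.6500 s
robot covers v_R·T_r = 0.6500·0.0800 = 0.0520 m before braking
braking distance = 0.6500²/(2·1.0000) = 0.2112 m
human closes 1.8000·0.7300 = 1.3140 m
residual clearance needed = 0.0600+0.0800+0.0050 = 0.1450 m
S_min ≈ 0.0520+0.2112+1.3140+0.1450  ⇒  S_min = 6889/4000 m

S_min = 6889/4000 m = 1.7223 m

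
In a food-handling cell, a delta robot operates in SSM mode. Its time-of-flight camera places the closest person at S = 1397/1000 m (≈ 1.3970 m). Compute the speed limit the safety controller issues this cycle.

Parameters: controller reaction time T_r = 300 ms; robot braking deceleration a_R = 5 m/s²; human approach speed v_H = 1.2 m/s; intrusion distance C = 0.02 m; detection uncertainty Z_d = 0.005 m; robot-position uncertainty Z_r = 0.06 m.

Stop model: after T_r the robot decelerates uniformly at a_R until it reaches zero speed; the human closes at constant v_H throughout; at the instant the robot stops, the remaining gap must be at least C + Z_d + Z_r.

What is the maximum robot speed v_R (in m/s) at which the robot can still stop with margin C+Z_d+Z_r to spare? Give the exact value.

quadratic (1/10)·v² + (27/50)·v + (-119/125) = 0
  disc = (27/50)² − 4·(1/10)·(-119/125) = 1681/2500 ; √disc = 41/50
  v_R = (−(27/50) + 41/50) / (2·(1/10)) = 7/5 m/s
check:
stop time T_s = (7/5)/5 = 0.2800 s
robot in T_r: 1.4000·0.3000 = 0.4200 m
robot under decel: 1.4000²/(2·5.0000) = 0.1960 m
human closes 1.2000·0.5800 = 0.6960 m
C+Z_d+Z_r = 0.0200+0.0050+0.0600 = 0.0850 m
sum ≈ 0.4200+0.1960+0.6960+0.0850 ≈ 1.3970 m = S ✓

v_R_max = 7/5 m/s = 1.4000 m/s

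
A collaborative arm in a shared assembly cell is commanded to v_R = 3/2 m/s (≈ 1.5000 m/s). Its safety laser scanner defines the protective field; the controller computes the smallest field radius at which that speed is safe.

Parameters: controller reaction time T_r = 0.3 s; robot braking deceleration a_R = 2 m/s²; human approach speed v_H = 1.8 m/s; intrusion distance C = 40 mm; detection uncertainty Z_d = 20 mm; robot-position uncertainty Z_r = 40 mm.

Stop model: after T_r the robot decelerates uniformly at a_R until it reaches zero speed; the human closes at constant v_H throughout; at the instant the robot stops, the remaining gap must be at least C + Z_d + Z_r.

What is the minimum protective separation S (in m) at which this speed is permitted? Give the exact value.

stop time T_s = (3/2)/2 = 0.7500 s
robot in T_r: 1.5000·0.3000 = 0.4500 m
robot covers 1.5000·0.7500 − ½·2.0000·0.7500² = 0.5625 m while stopping
human closes 1.8000·1.0500 = 1.8900 m
residual clearance needed = 0.0400+0.0200+0.0400 = 0.1000 m
S_min ≈ 0.4500+0.5625+1.8900+0.1000  ⇒  S_min = 1201/400 m

S_min = 1201/400 m = 3.0025 m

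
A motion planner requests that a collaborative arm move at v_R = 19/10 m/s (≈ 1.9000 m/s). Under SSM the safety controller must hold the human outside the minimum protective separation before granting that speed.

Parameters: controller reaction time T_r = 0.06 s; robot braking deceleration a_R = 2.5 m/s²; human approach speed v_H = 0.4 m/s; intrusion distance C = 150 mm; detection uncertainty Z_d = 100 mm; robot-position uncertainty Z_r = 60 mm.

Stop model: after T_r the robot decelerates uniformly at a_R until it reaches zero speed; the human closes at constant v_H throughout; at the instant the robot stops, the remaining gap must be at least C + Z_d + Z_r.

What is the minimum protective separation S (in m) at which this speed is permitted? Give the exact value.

T_s = v_R/a_R = (19/10)/(5/2) = 0.7600 s
robot covers v_R·T_r = 1.9000·0.0600 = 0.1140 m before braking
robot covers 1.9000·0.7600 − ½·2.5000·0.7600² = 0.7220 m while stopping
person approaches 0.4000·(0.0600+0.7600) = 0.3280 m
residual clearance needed = 0.1500+0.1000+0.0600 = 0.3100 m
S_min ≈ 0.1140+0.7220+0.3280+0.3100  ⇒  S_min = 737/500 m

S_min = 737/500 m = 1.4740 m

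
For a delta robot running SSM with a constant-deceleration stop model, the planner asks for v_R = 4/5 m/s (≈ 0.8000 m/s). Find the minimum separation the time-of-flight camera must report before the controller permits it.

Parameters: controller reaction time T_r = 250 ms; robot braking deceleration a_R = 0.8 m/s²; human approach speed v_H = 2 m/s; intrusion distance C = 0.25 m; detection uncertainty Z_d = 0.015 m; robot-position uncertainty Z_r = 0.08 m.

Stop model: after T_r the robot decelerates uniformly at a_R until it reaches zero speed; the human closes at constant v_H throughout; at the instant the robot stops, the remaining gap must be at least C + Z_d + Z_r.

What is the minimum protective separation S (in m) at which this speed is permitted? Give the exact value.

T_s = v_R/a_R = (4/5)/(4/5) = 1.0000 s
robot covers v_R·T_r = 0.8000·0.2500 = 0.2000 m before braking
braking distance = 0.8000²/(2·0.8000) = 0.4000 m
human closes 2.0000·1.2500 = 2.5000 m
margins: 0.2500+0.0150+0.0800 = 0.3450 m
S_min ≈ 0.2000+0.4000+2.5000+0.3450  ⇒  S_min = 689/200 m

S_min = 689/200 m = 3.4450 m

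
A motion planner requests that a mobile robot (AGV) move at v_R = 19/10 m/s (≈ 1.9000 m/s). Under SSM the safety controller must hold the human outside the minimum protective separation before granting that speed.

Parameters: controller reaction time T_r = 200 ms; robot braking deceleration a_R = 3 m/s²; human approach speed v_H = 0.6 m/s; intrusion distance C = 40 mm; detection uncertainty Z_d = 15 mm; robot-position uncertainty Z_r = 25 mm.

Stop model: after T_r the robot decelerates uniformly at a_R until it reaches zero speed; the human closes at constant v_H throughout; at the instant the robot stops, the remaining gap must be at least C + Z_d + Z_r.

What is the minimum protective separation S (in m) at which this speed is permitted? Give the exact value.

S_min = 937/600 m = 1.5617 m

stop time T_s = (19/10)/3 = 0.6333 s
robot covers v_R·T_r = 1.9000·0.2000 = 0.3800 m before braking
robot covers 1.9000·0.6333 − ½·3.0000·0.6333² = 0.6017 m while stopping
person approaches 0.6000·(0.2000+0.6333) = 0.5000 m
residual clearance needed = 0.0400+0.0150+0.0250 = 0.0800 m
S_min ≈ 0.3800+0.6017+0.5000+0.0800  ⇒  S_min = 937/600 m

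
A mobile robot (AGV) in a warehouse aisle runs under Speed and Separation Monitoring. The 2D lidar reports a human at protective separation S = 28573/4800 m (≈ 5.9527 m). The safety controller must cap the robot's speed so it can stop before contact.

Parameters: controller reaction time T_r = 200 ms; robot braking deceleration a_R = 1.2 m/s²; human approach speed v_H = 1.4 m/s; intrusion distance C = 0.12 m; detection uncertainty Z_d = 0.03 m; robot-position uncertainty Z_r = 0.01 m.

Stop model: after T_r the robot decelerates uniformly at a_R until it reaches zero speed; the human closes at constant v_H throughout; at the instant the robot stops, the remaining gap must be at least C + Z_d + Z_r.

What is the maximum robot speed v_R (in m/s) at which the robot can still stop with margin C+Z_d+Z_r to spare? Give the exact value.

quadratic (5/12)·v² + (41/30)·v + (-26461/4800) = 0
  disc = (41/30)² − 4·(5/12)·(-26461/4800) = 17689/1600 ; √disc = 133/40
  v_R = (−(41/30) + 133/40) / (2·(5/12)) = 47/20 m/s
check:
stop time T_s = (47/20)/(6/5) = 1.9583 s
robot covers v_R·T_r = 2.3500·0.2000 = 0.4700 m before braking
braking distance = 2.3500²/(2·1.2000) = 2.3010 m
person approaches 1.4000·(0.2000+1.9583) = 3.0217 m
C+Z_d+Z_r = 0.1200+0.0300+0.0100 = 0.1600 m
sum ≈ 0.4700+2.3010+3.0217+0.1600 ≈ 5.9527 m = S ✓

v_R_max = 47/20 m/s = 2.3500 m/s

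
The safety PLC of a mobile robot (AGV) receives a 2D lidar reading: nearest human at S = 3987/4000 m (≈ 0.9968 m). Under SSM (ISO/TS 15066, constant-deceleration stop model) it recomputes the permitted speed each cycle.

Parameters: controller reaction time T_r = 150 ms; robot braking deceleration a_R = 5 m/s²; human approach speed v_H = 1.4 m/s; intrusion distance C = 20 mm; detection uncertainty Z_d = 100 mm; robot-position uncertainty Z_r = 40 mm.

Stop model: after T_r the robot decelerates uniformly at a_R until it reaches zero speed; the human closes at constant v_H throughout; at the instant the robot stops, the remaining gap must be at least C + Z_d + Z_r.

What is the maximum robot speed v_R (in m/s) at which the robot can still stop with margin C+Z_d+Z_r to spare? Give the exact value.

v_R_max = 23/20 m/s = 1.1500 m/s

at the boundary: (1/10)·v² + (43/100)·v + (-2507/4000) = 0
  disc = (43/100)² − 4·(1/10)·(-2507/4000) = 1089/2500 ; √disc = 33/50
  v_R = (−(43/100) + 33/50) / (2·(1/10)) = 23/20 m/s
check:
stop time T_s = (23/20)/5 = 0.2300 s
robot in T_r: 1.1500·0.1500 = 0.1725 m
robot under decel: 1.1500²/(2·5.0000) = 0.1323 m
person approaches 1.4000·(0.1500+0.2300) = 0.5320 m
residual clearance needed = 0.0200+0.1000+0.0400 = 0.1600 m
sum ≈ 0.1725+0.1323+0.5320+0.1600 ≈ 0.9968 m = S ✓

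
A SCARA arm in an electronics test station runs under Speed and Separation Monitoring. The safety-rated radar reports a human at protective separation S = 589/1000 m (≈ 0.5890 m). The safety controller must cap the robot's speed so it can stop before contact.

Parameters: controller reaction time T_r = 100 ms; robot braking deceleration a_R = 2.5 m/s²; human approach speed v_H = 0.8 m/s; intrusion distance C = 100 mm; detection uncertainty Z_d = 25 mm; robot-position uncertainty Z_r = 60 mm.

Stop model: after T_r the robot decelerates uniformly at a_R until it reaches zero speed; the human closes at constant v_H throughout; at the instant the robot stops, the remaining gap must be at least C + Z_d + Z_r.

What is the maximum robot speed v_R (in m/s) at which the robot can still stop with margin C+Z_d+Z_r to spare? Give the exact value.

v_R_max = 3/5 m/s = 0.6000 m/s

collect terms ⇒ (1/5)·v_R² + (21/50)·v_R + (-81/250) = 0
  disc = (21/50)² − 4·(1/5)·(-81/250) = 1089/2500 ; √disc = 33/50
  v_R = (−(21/50) + 33/50) / (2·(1/5)) = 3/5 m/s
check:
T_s = v_R/a_R = (3/5)/(5/2) = 0.2400 s
robot covers v_R·T_r = 0.6000·0.1000 = 0.0600 m before braking
robot covers 0.6000·0.2400 − ½·2.5000·0.2400² = 0.0720 m while stopping
person approaches 0.8000·(0.1000+0.2400) = 0.2720 m
residual clearance needed = 0.1000+0.0250+0.0600 = 0.1850 m
sum ≈ 0.0600+0.0720+0.2720+0.1850 ≈ 0.5890 m = S ✓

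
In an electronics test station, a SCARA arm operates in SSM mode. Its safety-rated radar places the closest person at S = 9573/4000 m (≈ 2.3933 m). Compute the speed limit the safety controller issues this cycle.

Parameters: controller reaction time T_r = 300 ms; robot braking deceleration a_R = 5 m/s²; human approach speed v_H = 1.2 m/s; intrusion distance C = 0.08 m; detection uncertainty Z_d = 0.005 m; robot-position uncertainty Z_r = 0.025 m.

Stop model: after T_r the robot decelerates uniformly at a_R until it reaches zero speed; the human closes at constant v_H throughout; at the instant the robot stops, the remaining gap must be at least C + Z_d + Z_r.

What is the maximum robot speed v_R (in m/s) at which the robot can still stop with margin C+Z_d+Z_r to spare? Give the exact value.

collect terms ⇒ (1/10)·v_R² + (27/50)·v_R + (-7693/4000) = 0
  disc = (27/50)² − 4·(1/10)·(-7693/4000) = 10609/10000 ; √disc = 103/100
  v_R = (−(27/50) + 103/100) / (2·(1/10)) = 49/20 m/s
check:
T_s = v_R/a_R = (49/20)/5 = 0.4900 s
reaction-phase robot travel = 2.4500·0.3000 = 0.7350 m
braking distance = 2.4500²/(2·5.0000) = 0.6002 m
human over T_r+T_s: 1.2000·(0.3000+0.4900) = 0.9480 m
residual clearance needed = 0.0800+0.0050+0.0250 = 0.1100 m
sum ≈ 0.7350+0.6002+0.9480+0.1100 ≈ 2.3933 m = S ✓

v_R_max = 49/20 m/s = 2.4500 m/s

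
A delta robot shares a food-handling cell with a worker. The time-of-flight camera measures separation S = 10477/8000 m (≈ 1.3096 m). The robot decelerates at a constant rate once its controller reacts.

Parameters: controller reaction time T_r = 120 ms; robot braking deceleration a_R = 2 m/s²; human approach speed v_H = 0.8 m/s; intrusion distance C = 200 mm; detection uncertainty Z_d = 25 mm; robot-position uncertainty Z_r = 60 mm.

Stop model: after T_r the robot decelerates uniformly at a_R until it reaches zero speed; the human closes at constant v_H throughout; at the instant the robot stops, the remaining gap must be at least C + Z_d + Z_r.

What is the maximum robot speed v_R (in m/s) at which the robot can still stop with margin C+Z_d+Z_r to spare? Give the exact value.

v_R_max = 23/20 m/s = 1.1500 m/s

at the boundary: (1/4)·v² + (13/25)·v + (-7429/8000) = 0
  disc = (13/25)² − 4·(1/4)·(-7429/8000) = 47961/40000 ; √disc = 219/200
  v_R = (−(13/25) + 219/200) / (2·(1/4)) = 23/20 m/s
check:
T_s = v_R/a_R = (23/20)/2 = 0.5750 s
robot in T_r: 1.1500·0.1200 = 0.1380 m
braking distance = 1.1500²/(2·2.0000) = 0.3306 m
person approaches 0.8000·(0.1200+0.5750) = 0.5560 m
residual clearance needed = 0.2000+0.0250+0.0600 = 0.2850 m
sum ≈ 0.1380+0.3306+0.5560+0.2850 ≈ 1.3096 m = S ✓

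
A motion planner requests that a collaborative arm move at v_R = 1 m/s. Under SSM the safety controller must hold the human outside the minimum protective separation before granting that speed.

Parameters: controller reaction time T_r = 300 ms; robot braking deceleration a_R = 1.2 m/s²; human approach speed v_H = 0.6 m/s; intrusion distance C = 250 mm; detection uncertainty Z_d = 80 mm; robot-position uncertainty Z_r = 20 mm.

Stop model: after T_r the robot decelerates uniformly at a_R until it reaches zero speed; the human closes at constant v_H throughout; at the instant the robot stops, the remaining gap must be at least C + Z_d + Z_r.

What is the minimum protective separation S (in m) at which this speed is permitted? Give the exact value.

stop time T_s = 1/(6/5) = 0.8333 s
reaction-phase robot travel = 1.0000·0.3000 = 0.3000 m
robot under decel: 1.0000²/(2·1.2000) = 0.4167 m
human over T_r+T_s: 0.6000·(0.3000+0.8333) = 0.6800 m
C+Z_d+Z_r = 0.2500+0.0800+0.0200 = 0.3500 m
S_min ≈ 0.3000+0.4167+0.6800+0.3500  ⇒  S_min = 131/75 m

S_min = 131/75 m = 1.7467 m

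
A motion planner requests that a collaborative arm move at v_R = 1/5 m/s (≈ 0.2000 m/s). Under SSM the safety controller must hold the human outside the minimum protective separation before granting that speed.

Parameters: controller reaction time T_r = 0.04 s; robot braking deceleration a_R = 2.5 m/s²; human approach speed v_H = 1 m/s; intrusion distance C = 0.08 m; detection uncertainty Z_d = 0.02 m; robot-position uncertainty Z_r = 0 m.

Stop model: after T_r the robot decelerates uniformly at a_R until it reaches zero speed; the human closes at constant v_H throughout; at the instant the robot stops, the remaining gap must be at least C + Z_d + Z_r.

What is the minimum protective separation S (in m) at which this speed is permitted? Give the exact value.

T_s = v_R/a_R = (1/5)/(5/2) = 0.0800 s
reaction-phase robot travel = 0.2000·0.0400 = 0.0080 m
robot covers 0.2000·0.0800 − ½·2.5000·0.0800² = 0.0080 m while stopping
human over T_r+T_s: 1.0000·(0.0400+0.0800) = 0.1200 m
margins: 0.0800+0.0200+0.0000 = 0.1000 m
S_min ≈ 0.0080+0.0080+0.1200+0.1000  ⇒  S_min = 59/250 m

S_min = 59/250 m = 0.2360 m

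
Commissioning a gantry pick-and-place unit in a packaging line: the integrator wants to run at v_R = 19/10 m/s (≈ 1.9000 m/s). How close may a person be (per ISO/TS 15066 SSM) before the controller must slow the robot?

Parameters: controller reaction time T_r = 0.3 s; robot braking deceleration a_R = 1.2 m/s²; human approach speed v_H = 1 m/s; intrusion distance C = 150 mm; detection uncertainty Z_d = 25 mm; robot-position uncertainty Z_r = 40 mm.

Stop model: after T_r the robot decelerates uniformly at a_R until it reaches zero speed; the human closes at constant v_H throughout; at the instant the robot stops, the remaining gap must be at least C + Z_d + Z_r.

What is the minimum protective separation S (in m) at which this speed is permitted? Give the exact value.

S_min = 1669/400 m = 4.1725 m

stop time T_s = (19/10)/(6/5) = 1.5833 s
reaction-phase robot travel = 1.9000·0.3000 = 0.5700 m
braking distance = 1.9000²/(2·1.2000) = 1.5042 m
person approaches 1.0000·(0.3000+1.5833) = 1.8833 m
margins: 0.1500+0.0250+0.0400 = 0.2150 m
S_min ≈ 0.5700+1.5042+1.8833+0.2150  ⇒  S_min = 1669/400 m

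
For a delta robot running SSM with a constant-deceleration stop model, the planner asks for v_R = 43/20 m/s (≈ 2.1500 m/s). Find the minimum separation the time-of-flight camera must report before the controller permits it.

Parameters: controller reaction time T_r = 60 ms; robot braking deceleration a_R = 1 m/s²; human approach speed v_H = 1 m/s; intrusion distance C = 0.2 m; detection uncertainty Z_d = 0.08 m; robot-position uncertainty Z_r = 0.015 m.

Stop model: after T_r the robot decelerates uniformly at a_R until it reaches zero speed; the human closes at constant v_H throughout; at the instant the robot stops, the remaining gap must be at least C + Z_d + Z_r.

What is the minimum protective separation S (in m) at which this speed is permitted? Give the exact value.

stop time T_s = (43/20)/1 = 2.1500 s
reaction-phase robot travel = 2.1500·0.0600 = 0.1290 m
robot covers 2.1500·2.1500 − ½·1.0000·2.1500² = 2.3112 m while stopping
human closes 1.0000·2.2100 = 2.2100 m
C+Z_d+Z_r = 0.2000+0.0800+0.0150 = 0.2950 m
S_min ≈ 0.1290+2.3112+2.2100+0.2950  ⇒  S_min = 19781/4000 m

S_min = 19781/4000 m = 4.9452 m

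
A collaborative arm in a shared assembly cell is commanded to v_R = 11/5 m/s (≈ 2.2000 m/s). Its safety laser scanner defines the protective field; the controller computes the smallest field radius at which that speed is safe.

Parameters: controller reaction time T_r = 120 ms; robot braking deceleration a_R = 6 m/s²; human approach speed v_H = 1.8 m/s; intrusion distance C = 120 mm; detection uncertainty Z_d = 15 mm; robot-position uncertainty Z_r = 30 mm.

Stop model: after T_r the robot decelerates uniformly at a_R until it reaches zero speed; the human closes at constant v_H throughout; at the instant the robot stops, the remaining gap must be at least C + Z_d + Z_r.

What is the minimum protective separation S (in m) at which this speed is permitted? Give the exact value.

braking lasts T_s = (11/5)/6 = 0.3667 s
robot in T_r: 2.2000·0.1200 = 0.2640 m
braking distance = 2.2000²/(2·6.0000) = 0.4033 m
human over T_r+T_s: 1.8000·(0.1200+0.3667) = 0.8760 m
margins: 0.1200+0.0150+0.0300 = 0.1650 m
S_min ≈ 0.2640+0.4033+0.8760+0.1650  ⇒  S_min = 41/24 m

S_min = 41/24 m = 1.7083 m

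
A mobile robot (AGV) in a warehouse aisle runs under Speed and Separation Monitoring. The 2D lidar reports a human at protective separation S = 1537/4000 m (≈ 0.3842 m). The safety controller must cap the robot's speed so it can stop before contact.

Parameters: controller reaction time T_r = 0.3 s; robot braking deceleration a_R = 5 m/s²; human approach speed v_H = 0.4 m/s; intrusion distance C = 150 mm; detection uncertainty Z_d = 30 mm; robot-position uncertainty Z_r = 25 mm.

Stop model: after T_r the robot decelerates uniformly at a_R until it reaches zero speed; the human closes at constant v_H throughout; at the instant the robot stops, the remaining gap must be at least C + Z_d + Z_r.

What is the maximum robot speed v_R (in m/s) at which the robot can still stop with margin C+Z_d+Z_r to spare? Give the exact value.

collect terms ⇒ (1/10)·v_R² + (19/50)·v_R + (-237/4000) = 0
  disc = (19/50)² − 4·(1/10)·(-237/4000) = 1681/10000 ; √disc = 41/100
  v_R = (−(19/50) + 41/100) / (2·(1/10)) = 3/20 m/s
check:
T_s = v_R/a_R = (3/20)/5 = 0.0300 s
robot covers v_R·T_r = 0.1500·0.3000 = 0.0450 m before braking
braking distance = 0.1500²/(2·5.0000) = 0.0022 m
human over T_r+T_s: 0.4000·(0.3000+0.0300) = 0.1320 m
residual clearance needed = 0.1500+0.0300+0.0250 = 0.2050 m
sum ≈ 0.0450+0.0022+0.1320+0.2050 ≈ 0.3842 m = S ✓

v_R_max = 3/20 m/s = 0.1500 m/s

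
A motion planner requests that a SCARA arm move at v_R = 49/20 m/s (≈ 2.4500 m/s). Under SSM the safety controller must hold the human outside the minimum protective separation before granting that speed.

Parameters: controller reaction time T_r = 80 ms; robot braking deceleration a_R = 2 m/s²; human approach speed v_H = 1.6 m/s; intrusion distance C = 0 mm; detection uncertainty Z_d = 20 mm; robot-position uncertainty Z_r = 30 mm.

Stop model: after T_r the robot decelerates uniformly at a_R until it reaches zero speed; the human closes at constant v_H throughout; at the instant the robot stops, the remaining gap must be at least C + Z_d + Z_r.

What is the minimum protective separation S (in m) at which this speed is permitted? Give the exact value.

S_min = 30677/8000 m = 3.8346 m

stop time T_s = (49/20)/2 = 1.2250 s
robot covers v_R·T_r = 2.4500·0.0800 = 0.1960 m before braking
robot covers 2.4500·1.2250 − ½·2.0000·1.2250² = 1.5006 m while stopping
human over T_r+T_s: 1.6000·(0.0800+1.2250) = 2.0880 m
C+Z_d+Z_r = 0.0000+0.0200+0.0300 = 0.0500 m
S_min ≈ 0.1960+1.5006+2.0880+0.0500  ⇒  S_min = 30677/8000 m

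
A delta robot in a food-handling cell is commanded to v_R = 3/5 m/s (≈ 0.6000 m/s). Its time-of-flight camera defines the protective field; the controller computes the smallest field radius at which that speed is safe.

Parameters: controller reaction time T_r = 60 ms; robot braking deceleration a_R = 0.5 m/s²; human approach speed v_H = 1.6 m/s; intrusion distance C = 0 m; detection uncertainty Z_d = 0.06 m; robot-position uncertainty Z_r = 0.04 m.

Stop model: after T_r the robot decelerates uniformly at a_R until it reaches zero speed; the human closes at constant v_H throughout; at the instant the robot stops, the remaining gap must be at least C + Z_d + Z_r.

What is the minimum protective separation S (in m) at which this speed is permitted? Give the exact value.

S_min = 314/125 m = 2.5120 m

braking lasts T_s = (3/5)/(1/2) = 1.2000 s
robot covers v_R·T_r = 0.6000·0.0600 = 0.0360 m before braking
robot covers 0.6000·1.2000 − ½·0.5000·1.2000² = 0.3600 m while stopping
person approaches 1.6000·(0.0600+1.2000) = 2.0160 m
C+Z_d+Z_r = 0.0000+0.0600+0.0400 = 0.1000 m
S_min ≈ 0.0360+0.3600+2.0160+0.1000  ⇒  S_min = 314/125 m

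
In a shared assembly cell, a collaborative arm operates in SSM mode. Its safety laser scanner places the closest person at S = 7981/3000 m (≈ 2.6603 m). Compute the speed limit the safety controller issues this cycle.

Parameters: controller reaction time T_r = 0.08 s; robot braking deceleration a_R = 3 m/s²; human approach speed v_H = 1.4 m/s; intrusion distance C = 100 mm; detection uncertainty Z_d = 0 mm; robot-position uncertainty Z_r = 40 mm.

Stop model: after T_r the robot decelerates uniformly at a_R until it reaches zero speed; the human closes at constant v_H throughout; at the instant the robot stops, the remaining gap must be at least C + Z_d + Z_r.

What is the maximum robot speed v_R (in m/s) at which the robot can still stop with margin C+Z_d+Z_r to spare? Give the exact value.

at the boundary: (1/6)·v² + (41/75)·v + (-289/120) = 0
  disc = (41/75)² − 4·(1/6)·(-289/120) = 4761/2500 ; √disc = 69/50
  v_R = (−(41/75) + 69/50) / (2·(1/6)) = 5/2 m/s
check:
braking lasts T_s = (5/2)/3 = 0.8333 s
reaction-phase robot travel = 2.5000·0.0800 = 0.2000 m
braking distance = 2.5000²/(2·3.0000) = 1.0417 m
person approaches 1.4000·(0.0800+0.8333) = 1.2787 m
C+Z_d+Z_r = 0.1000+0.0000+0.0400 = 0.1400 m
sum ≈ 0.2000+1.0417+1.2787+0.1400 ≈ 2.6603 m = S ✓

v_R_max = 5/2 m/s = 2.5000 m/s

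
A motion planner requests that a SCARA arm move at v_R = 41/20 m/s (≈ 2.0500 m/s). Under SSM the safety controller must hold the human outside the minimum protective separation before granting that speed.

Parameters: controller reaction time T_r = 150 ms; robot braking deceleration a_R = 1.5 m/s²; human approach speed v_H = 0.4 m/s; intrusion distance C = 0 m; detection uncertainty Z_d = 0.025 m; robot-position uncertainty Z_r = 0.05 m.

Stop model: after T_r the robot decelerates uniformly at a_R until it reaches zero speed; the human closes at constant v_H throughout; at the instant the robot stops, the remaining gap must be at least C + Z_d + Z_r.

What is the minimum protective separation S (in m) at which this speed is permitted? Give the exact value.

S_min = 239/100 m = 2.3900 m

braking lasts T_s = (41/20)/(3/2) = 1.3667 s
robot in T_r: 2.0500·0.1500 = 0.3075 m
robot under decel: 2.0500²/(2·1.5000) = 1.4008 m
human closes 0.4000·1.5167 = 0.6067 m
residual clearance needed = 0.0000+0.0250+0.0500 = 0.0750 m
S_min ≈ 0.3075+1.4008+0.6067+0.0750  ⇒  S_min = 239/100 m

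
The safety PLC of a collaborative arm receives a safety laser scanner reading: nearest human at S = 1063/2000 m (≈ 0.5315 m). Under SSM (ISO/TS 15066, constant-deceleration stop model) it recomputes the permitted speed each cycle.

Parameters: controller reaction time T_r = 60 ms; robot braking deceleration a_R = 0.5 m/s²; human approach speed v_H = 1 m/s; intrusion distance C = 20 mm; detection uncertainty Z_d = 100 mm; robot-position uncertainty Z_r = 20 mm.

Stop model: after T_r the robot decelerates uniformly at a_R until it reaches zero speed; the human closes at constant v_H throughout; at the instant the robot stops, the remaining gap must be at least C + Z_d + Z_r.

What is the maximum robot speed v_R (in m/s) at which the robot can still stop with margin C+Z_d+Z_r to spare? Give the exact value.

collect terms ⇒ (1)·v_R² + (103/50)·v_R + (-663/2000) = 0
  disc = (103/50)² − 4·(1)·(-663/2000) = 3481/625 ; √disc = 59/25
  v_R = (−(103/50) + 59/25) / (2·(1)) = 3/20 m/s
check:
T_s = v_R/a_R = (3/20)/(1/2) = 0.3000 s
reaction-phase robot travel = 0.1500·0.0600 = 0.0090 m
robot covers 0.1500·0.3000 − ½·0.5000·0.3000² = 0.0225 m while stopping
human over T_r+T_s: 1.0000·(0.0600+0.3000) = 0.3600 m
C+Z_d+Z_r = 0.0200+0.1000+0.0200 = 0.1400 m
sum ≈ 0.0090+0.0225+0.3600+0.1400 ≈ 0.5315 m = S ✓

v_R_max = 3/20 m/s = 0.1500 m/s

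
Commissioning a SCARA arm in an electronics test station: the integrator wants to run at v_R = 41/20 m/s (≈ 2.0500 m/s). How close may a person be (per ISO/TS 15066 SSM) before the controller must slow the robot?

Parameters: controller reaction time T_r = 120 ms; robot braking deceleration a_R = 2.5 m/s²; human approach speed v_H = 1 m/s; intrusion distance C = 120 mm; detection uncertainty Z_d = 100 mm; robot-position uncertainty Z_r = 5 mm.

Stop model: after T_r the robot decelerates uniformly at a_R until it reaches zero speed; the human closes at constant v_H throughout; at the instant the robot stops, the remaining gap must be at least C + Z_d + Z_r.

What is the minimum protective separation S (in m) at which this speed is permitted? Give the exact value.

stop time T_s = (41/20)/(5/2) = 0.8200 s
robot covers v_R·T_r = 2.0500·0.1200 = 0.2460 m before braking
braking distance = 2.0500²/(2·2.5000) = 0.8405 m
person approaches 1.0000·(0.1200+0.8200) = 0.9400 m
residual clearance needed = 0.1200+0.1000+0.0050 = 0.2250 m
S_min ≈ 0.2460+0.8405+0.9400+0.2250  ⇒  S_min = 4503/2000 m

S_min = 4503/2000 m = 2.2515 m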